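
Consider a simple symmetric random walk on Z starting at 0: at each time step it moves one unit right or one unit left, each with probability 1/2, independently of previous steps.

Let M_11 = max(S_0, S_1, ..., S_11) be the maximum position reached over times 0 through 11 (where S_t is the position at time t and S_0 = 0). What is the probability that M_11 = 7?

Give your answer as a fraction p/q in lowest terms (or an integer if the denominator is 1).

Let M_11 = max(S_0,...,S_11). Use the reflection principle: for j ≥ 1, #{paths with M_11 ≥ j} = #{S_11 ≥ j} + #{S_11 ≥ j+1}.
By reflection, #{M_11 ≥ 7} = #{S_11 ≥ 7} + #{S_11 ≥ 8} = 67 + 12 = 79.
#{M_11 ≥ 8} = #{S_11 ≥ 8} + #{S_11 ≥ 9} = 12 + 12 = 24.
#{M_11 = 7} = 79 - 24 = 55.
P(M_11 = 7) = 55/2048 = 55/2048

Answer: 55/2048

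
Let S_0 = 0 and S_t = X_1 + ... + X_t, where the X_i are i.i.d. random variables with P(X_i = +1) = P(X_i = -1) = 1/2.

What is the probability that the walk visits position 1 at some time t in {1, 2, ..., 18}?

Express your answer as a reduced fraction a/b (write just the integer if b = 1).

Answer: 53381/65536

Derivation:
Count via complement. Let g(t,s) = #length-t paths at position s with S_1..S_t all ≠ 1.
g(t,s) = g(t-1,s-1) + g(t-1,s+1) for s ≠ 1; g(t,1) = 0.
t=0: g(0,0)=1
t=1: g(1,-1)=1
t=2: g(2,-2)=1 g(2,0)=1
t=3: g(3,-3)=1 g(3,-1)=2
t=4: g(4,-4)=1 g(4,-2)=3 g(4,0)=2
t=5: g(5,-5)=1 g(5,-3)=4 g(5,-1)=5
t=6: g(6,-6)=1 g(6,-4)=5 g(6,-2)=9 g(6,0)=5
t=7: g(7,-7)=1 g(7,-5)=6 g(7,-3)=14 g(7,-1)=14
t=8: g(8,-8)=1 g(8,-6)=7 g(8,-4)=20 g(8,-2)=28 g(8,0)=14
t=9: g(9,-9)=1 g(9,-7)=8 g(9,-5)=27 g(9,-3)=48 g(9,-1)=42
t=10: g(10,-10)=1 g(10,-8)=9 g(10,-6)=35 g(10,-4)=75 g(10,-2)=90 g(10,0)=42
t=11: g(11,-11)=1 g(11,-9)=10 g(11,-7)=44 g(11,-5)=110 g(11,-3)=165 g(11,-1)=132
t=12: g(12,-12)=1 g(12,-10)=11 g(12,-8)=54 g(12,-6)=154 g(12,-4)=275 g(12,-2)=297 g(12,0)=132
t=13: g(13,-13)=1 g(13,-11)=12 g(13,-9)=65 g(13,-7)=208 g(13,-5)=429 g(13,-3)=572 g(13,-1)=429
t=14: g(14,-14)=1 g(14,-12)=13 g(14,-10)=77 g(14,-8)=273 g(14,-6)=637 g(14,-4)=1001 g(14,-2)=1001 g(14,0)=429
t=15: g(15,-15)=1 g(15,-13)=14 g(15,-11)=90 g(15,-9)=350 g(15,-7)=910 g(15,-5)=1638 g(15,-3)=2002 g(15,-1)=1430
t=16: g(16,-16)=1 g(16,-14)=15 g(16,-12)=104 g(16,-10)=440 g(16,-8)=1260 g(16,-6)=2548 g(16,-4)=3640 g(16,-2)=3432 g(16,0)=1430
t=17: g(17,-17)=1 g(17,-15)=16 g(17,-13)=119 g(17,-11)=544 g(17,-9)=1700 g(17,-7)=3808 g(17,-5)=6188 g(17,-3)=7072 g(17,-1)=4862
t=18: g(18,-18)=1 g(18,-16)=17 g(18,-14)=135 g(18,-12)=663 g(18,-10)=2244 g(18,-8)=5508 g(18,-6)=9996 g(18,-4)=13260 g(18,-2)=11934 g(18,0)=4862
Paths never hitting 1: Σ_s g(18,s) = 48620
Paths hitting 1: 2^18 - 48620 = 213524
P = 213524/262144 = 53381/65536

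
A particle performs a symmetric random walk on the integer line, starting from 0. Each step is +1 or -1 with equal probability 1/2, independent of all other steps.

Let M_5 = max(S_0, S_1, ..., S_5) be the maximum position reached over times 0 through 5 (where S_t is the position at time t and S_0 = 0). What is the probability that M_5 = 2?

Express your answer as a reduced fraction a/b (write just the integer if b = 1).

Let M_5 = max(S_0,...,S_5). Use the reflection principle: for j ≥ 1, #{paths with M_5 ≥ j} = #{S_5 ≥ j} + #{S_5 ≥ j+1}.
By reflection, #{M_5 ≥ 2} = #{S_5 ≥ 2} + #{S_5 ≥ 3} = 6 + 6 = 12.
#{M_5 ≥ 3} = #{S_5 ≥ 3} + #{S_5 ≥ 4} = 6 + 1 = 7.
#{M_5 = 2} = 12 - 7 = 5.
P(M_5 = 2) = 5/32 = 5/32

Answer: 5/32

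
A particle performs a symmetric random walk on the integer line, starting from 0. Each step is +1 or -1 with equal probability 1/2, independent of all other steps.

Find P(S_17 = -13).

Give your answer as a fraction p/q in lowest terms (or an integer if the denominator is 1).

To reach position -13 after 17 steps: need 2 steps of +1 and 15 of -1.
Favorable paths: C(17,2) = 136
Total paths: 2^17 = 131072
P = 136/131072 = 17/16384

Answer: 17/16384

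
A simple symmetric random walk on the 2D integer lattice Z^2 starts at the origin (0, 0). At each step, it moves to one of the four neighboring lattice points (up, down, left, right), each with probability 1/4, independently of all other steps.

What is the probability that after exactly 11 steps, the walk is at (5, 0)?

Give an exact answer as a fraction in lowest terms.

Let h be the number of horizontal steps (so 11-h are vertical). To end at (5,0) need (h+5)/2 right-steps and ((11-h)+0)/2 up-steps.
Sum over h with 5 ≤ h ≤ 11, h ≡ 1 (mod 2), 11-h ≡ 0 (mod 2):
h=5: C(11,5)·C(5,5)·C(6,3) = 462·1·20 = 9240
h=7: C(11,7)·C(7,6)·C(4,2) = 330·7·6 = 13860
h=9: C(11,9)·C(9,7)·C(2,1) = 55·36·2 = 3960
h=11: C(11,11)·C(11,8)·C(0,0) = 1·165·1 = 165
Total favorable: 27225
Total paths: 4^11 = 4194304
P = 27225/4194304 = 27225/4194304

Answer: 27225/4194304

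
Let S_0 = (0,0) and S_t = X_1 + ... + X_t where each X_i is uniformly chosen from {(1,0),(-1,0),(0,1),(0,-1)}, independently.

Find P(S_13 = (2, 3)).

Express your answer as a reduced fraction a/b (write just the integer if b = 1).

Let h be the number of horizontal steps (so 13-h are vertical). To end at (2,3) need (h+2)/2 right-steps and ((13-h)+3)/2 up-steps.
Sum over h with 2 ≤ h ≤ 10, h ≡ 0 (mod 2), 13-h ≡ 1 (mod 2):
h=2: C(13,2)·C(2,2)·C(11,7) = 78·1·330 = 25740
h=4: C(13,4)·C(4,3)·C(9,6) = 715·4·84 = 240240
h=6: C(13,6)·C(6,4)·C(7,5) = 1716·15·21 = 540540
h=8: C(13,8)·C(8,5)·C(5,4) = 1287·56·5 = 360360
h=10: C(13,10)·C(10,6)·C(3,3) = 286·210·1 = 60060
Total favorable: 1226940
Total paths: 4^13 = 67108864
P = 1226940/67108864 = 306735/16777216

Answer: 306735/16777216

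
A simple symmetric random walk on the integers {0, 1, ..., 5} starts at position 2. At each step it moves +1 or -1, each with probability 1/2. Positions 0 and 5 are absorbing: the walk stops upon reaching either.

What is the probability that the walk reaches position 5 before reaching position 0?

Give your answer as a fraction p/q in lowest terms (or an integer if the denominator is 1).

Symmetric walk (p = 1/2): the harmonic-function argument gives P(hit 5 before 0 | start at 2) = a/N.
P = 2/5 = 2/5

Answer: 2/5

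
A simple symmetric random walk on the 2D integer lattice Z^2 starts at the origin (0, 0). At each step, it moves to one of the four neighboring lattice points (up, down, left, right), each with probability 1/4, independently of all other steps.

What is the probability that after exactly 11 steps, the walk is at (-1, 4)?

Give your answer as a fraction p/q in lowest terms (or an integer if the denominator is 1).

Answer: 27225/2097152

Derivation:
Let h be the number of horizontal steps (so 11-h are vertical). To end at (-1,4) need (h-1)/2 right-steps and ((11-h)+4)/2 up-steps.
Sum over h with 1 ≤ h ≤ 7, h ≡ 1 (mod 2), 11-h ≡ 0 (mod 2):
h=1: C(11,1)·C(1,0)·C(10,7) = 11·1·120 = 1320
h=3: C(11,3)·C(3,1)·C(8,6) = 165·3·28 = 13860
h=5: C(11,5)·C(5,2)·C(6,5) = 462·10·6 = 27720
h=7: C(11,7)·C(7,3)·C(4,4) = 330·35·1 = 11550
Total favorable: 54450
Total paths: 4^11 = 4194304
P = 54450/4194304 = 27225/2097152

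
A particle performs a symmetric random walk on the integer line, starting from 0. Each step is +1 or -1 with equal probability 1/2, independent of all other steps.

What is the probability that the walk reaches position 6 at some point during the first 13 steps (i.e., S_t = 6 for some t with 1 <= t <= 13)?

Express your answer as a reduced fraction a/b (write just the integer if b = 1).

Count via complement. Let g(t,s) = #length-t paths at position s with S_1..S_t all ≠ 6.
g(t,s) = g(t-1,s-1) + g(t-1,s+1) for s ≠ 6; g(t,6) = 0.
t=0: g(0,0)=1
t=1: g(1,-1)=1 g(1,1)=1
t=2: g(2,-2)=1 g(2,0)=2 g(2,2)=1
t=3: g(3,-3)=1 g(3,-1)=3 g(3,1)=3 g(3,3)=1
t=4: g(4,-4)=1 g(4,-2)=4 g(4,0)=6 g(4,2)=4 g(4,4)=1
t=5: g(5,-5)=1 g(5,-3)=5 g(5,-1)=10 g(5,1)=10 g(5,3)=5 g(5,5)=1
t=6: g(6,-6)=1 g(6,-4)=6 g(6,-2)=15 g(6,0)=20 g(6,2)=15 g(6,4)=6
t=7: g(7,-7)=1 g(7,-5)=7 g(7,-3)=21 g(7,-1)=35 g(7,1)=35 g(7,3)=21 g(7,5)=6
t=8: g(8,-8)=1 g(8,-6)=8 g(8,-4)=28 g(8,-2)=56 g(8,0)=70 g(8,2)=56 g(8,4)=27
t=9: g(9,-9)=1 g(9,-7)=9 g(9,-5)=36 g(9,-3)=84 g(9,-1)=126 g(9,1)=126 g(9,3)=83 g(9,5)=27
t=10: g(10,-10)=1 g(10,-8)=10 g(10,-6)=45 g(10,-4)=120 g(10,-2)=210 g(10,0)=252 g(10,2)=209 g(10,4)=110
t=11: g(11,-11)=1 g(11,-9)=11 g(11,-7)=55 g(11,-5)=165 g(11,-3)=330 g(11,-1)=462 g(11,1)=461 g(11,3)=319 g(11,5)=110
t=12: g(12,-12)=1 g(12,-10)=12 g(12,-8)=66 g(12,-6)=220 g(12,-4)=495 g(12,-2)=792 g(12,0)=923 g(12,2)=780 g(12,4)=429
t=13: g(13,-13)=1 g(13,-11)=13 g(13,-9)=78 g(13,-7)=286 g(13,-5)=715 g(13,-3)=1287 g(13,-1)=1715 g(13,1)=1703 g(13,3)=1209 g(13,5)=429
Paths never hitting 6: Σ_s g(13,s) = 7436
Paths hitting 6: 2^13 - 7436 = 756
P = 756/8192 = 189/2048

Answer: 189/2048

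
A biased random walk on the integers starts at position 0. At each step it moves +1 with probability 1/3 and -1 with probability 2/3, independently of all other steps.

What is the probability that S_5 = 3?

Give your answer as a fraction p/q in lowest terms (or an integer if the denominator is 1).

Answer: 10/243

Derivation:
To reach position 3 after 5 steps: need 4 steps of +1 and 1 step of -1.
Number of such sequences: C(5,4) = 5
Each has probability (1/3)^4 · (2/3)^1 = 2/243
P = 5 · 2/243 = 10/243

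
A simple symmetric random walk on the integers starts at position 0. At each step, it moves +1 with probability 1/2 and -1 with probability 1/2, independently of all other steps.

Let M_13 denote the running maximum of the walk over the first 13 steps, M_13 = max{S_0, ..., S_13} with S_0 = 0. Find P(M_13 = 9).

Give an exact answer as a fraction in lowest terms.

Answer: 39/4096

Derivation:
Let M_13 = max(S_0,...,S_13). Use the reflection principle: for j ≥ 1, #{paths with M_13 ≥ j} = #{S_13 ≥ j} + #{S_13 ≥ j+1}.
By reflection, #{M_13 ≥ 9} = #{S_13 ≥ 9} + #{S_13 ≥ 10} = 92 + 14 = 106.
#{M_13 ≥ 10} = #{S_13 ≥ 10} + #{S_13 ≥ 11} = 14 + 14 = 28.
#{M_13 = 9} = 106 - 28 = 78.
P(M_13 = 9) = 78/8192 = 39/4096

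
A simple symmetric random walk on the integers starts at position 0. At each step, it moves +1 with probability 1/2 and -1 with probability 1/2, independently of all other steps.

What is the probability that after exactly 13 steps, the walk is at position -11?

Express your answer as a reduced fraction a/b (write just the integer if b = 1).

To reach position -11 after 13 steps: need 1 step of +1 and 12 of -1.
Favorable paths: C(13,1) = 13
Total paths: 2^13 = 8192
P = 13/8192 = 13/8192

Answer: 13/8192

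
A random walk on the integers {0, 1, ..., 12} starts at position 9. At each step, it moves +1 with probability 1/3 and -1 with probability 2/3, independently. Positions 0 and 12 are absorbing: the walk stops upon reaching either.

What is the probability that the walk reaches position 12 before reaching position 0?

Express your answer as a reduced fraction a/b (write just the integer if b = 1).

Biased walk: p = 1/3, q = 2/3, r = q/p = 2
Gambler's ruin: P(hit 12 before 0 | start at 9) = (1 - r^a)/(1 - r^N)
r^9 = 512; r^12 = 4096
P = (1 - 512) / (1 - 4096) = -511 / -4095 = 73/585

Answer: 73/585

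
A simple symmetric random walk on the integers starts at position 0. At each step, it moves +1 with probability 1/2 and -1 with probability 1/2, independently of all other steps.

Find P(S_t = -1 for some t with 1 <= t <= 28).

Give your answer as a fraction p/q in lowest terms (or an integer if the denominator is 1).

Answer: 28539857/33554432

Derivation:
Count via complement. Let g(t,s) = #length-t paths at position s with S_1..S_t all ≠ -1.
g(t,s) = g(t-1,s-1) + g(t-1,s+1) for s ≠ -1; g(t,-1) = 0.
t=0: g(0,0)=1
t=1: g(1,1)=1
t=2: g(2,0)=1 g(2,2)=1
t=3: g(3,1)=2 g(3,3)=1
t=4: g(4,0)=2 g(4,2)=3 g(4,4)=1
t=5: g(5,1)=5 g(5,3)=4 g(5,5)=1
t=6: g(6,0)=5 g(6,2)=9 g(6,4)=5 g(6,6)=1
t=7: g(7,1)=14 g(7,3)=14 g(7,5)=6 g(7,7)=1
t=8: g(8,0)=14 g(8,2)=28 g(8,4)=20 g(8,6)=7 g(8,8)=1
t=9: g(9,1)=42 g(9,3)=48 g(9,5)=27 g(9,7)=8 g(9,9)=1
t=10: g(10,0)=42 g(10,2)=90 g(10,4)=75 g(10,6)=35 g(10,8)=9 g(10,10)=1
t=11: g(11,1)=132 g(11,3)=165 g(11,5)=110 g(11,7)=44 g(11,9)=10 g(11,11)=1
t=12: g(12,0)=132 g(12,2)=297 g(12,4)=275 g(12,6)=154 g(12,8)=54 g(12,10)=11 g(12,12)=1
t=13: g(13,1)=429 g(13,3)=572 g(13,5)=429 g(13,7)=208 g(13,9)=65 g(13,11)=12 g(13,13)=1
t=14: g(14,0)=429 g(14,2)=1001 g(14,4)=1001 g(14,6)=637 g(14,8)=273 g(14,10)=77 g(14,12)=13 g(14,14)=1
t=15: g(15,1)=1430 g(15,3)=2002 g(15,5)=1638 g(15,7)=910 g(15,9)=350 g(15,11)=90 g(15,13)=14 g(15,15)=1
t=16: g(16,0)=1430 g(16,2)=3432 g(16,4)=3640 g(16,6)=2548 g(16,8)=1260 g(16,10)=440 g(16,12)=104 g(16,14)=15 g(16,16)=1
t=17: g(17,1)=4862 g(17,3)=7072 g(17,5)=6188 g(17,7)=3808 g(17,9)=1700 g(17,11)=544 g(17,13)=119 g(17,15)=16 g(17,17)=1
t=18: g(18,0)=4862 g(18,2)=11934 g(18,4)=13260 g(18,6)=9996 g(18,8)=5508 g(18,10)=2244 g(18,12)=663 g(18,14)=135 g(18,16)=17 g(18,18)=1
t=19: g(19,1)=16796 g(19,3)=25194 g(19,5)=23256 g(19,7)=15504 g(19,9)=7752 g(19,11)=2907 g(19,13)=798 g(19,15)=152 g(19,17)=18 g(19,19)=1
t=20: g(20,0)=16796 g(20,2)=41990 g(20,4)=48450 g(20,6)=38760 g(20,8)=23256 g(20,10)=10659 g(20,12)=3705 g(20,14)=950 g(20,16)=170 g(20,18)=19 g(20,20)=1
t=21: g(21,1)=58786 g(21,3)=90440 g(21,5)=87210 g(21,7)=62016 g(21,9)=33915 g(21,11)=14364 g(21,13)=4655 g(21,15)=1120 g(21,17)=189 g(21,19)=20 g(21,21)=1
t=22: g(22,0)=58786 g(22,2)=149226 g(22,4)=177650 g(22,6)=149226 g(22,8)=95931 g(22,10)=48279 g(22,12)=19019 g(22,14)=5775 g(22,16)=1309 g(22,18)=209 g(22,20)=21 g(22,22)=1
t=23: g(23,1)=208012 g(23,3)=326876 g(23,5)=326876 g(23,7)=245157 g(23,9)=144210 g(23,11)=67298 g(23,13)=24794 g(23,15)=7084 g(23,17)=1518 g(23,19)=230 g(23,21)=22 g(23,23)=1
t=24: g(24,0)=208012 g(24,2)=534888 g(24,4)=653752 g(24,6)=572033 g(24,8)=389367 g(24,10)=211508 g(24,12)=92092 g(24,14)=31878 g(24,16)=8602 g(24,18)=1748 g(24,20)=252 g(24,22)=23 g(24,24)=1
t=25: g(25,1)=742900 g(25,3)=1188640 g(25,5)=1225785 g(25,7)=961400 g(25,9)=600875 g(25,11)=303600 g(25,13)=123970 g(25,15)=40480 g(25,17)=10350 g(25,19)=2000 g(25,21)=275 g(25,23)=24 g(25,25)=1
t=26: g(26,0)=742900 g(26,2)=1931540 g(26,4)=2414425 g(26,6)=2187185 g(26,8)=1562275 g(26,10)=904475 g(26,12)=427570 g(26,14)=164450 g(26,16)=50830 g(26,18)=12350 g(26,20)=2275 g(26,22)=299 g(26,24)=25 g(26,26)=1
t=27: g(27,1)=2674440 g(27,3)=4345965 g(27,5)=4601610 g(27,7)=3749460 g(27,9)=2466750 g(27,11)=1332045 g(27,13)=592020 g(27,15)=215280 g(27,17)=63180 g(27,19)=14625 g(27,21)=2574 g(27,23)=324 g(27,25)=26 g(27,27)=1
t=28: g(28,0)=2674440 g(28,2)=7020405 g(28,4)=8947575 g(28,6)=8351070 g(28,8)=6216210 g(28,10)=3798795 g(28,12)=1924065 g(28,14)=807300 g(28,16)=278460 g(28,18)=77805 g(28,20)=17199 g(28,22)=2898 g(28,24)=350 g(28,26)=27 g(28,28)=1
Paths never hitting -1: Σ_s g(28,s) = 40116600
Paths hitting -1: 2^28 - 40116600 = 228318856
P = 228318856/268435456 = 28539857/33554432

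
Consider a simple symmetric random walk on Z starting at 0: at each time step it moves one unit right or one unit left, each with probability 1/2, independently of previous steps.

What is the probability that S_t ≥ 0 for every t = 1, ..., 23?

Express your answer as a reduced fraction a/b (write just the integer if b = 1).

Answer: 676039/4194304

Derivation:
Let f(t,s) = #length-t paths at position s with S_1..S_t all ≥ 0.
f(t,s) = f(t-1,s-1) + f(t-1,s+1) for s ≥ 0; f(t,s) = 0 for s < 0.
t=0: f(0,0)=1
t=1: f(1,1)=1
t=2: f(2,0)=1 f(2,2)=1
t=3: f(3,1)=2 f(3,3)=1
t=4: f(4,0)=2 f(4,2)=3 f(4,4)=1
t=5: f(5,1)=5 f(5,3)=4 f(5,5)=1
t=6: f(6,0)=5 f(6,2)=9 f(6,4)=5 f(6,6)=1
t=7: f(7,1)=14 f(7,3)=14 f(7,5)=6 f(7,7)=1
t=8: f(8,0)=14 f(8,2)=28 f(8,4)=20 f(8,6)=7 f(8,8)=1
t=9: f(9,1)=42 f(9,3)=48 f(9,5)=27 f(9,7)=8 f(9,9)=1
t=10: f(10,0)=42 f(10,2)=90 f(10,4)=75 f(10,6)=35 f(10,8)=9 f(10,10)=1
t=11: f(11,1)=132 f(11,3)=165 f(11,5)=110 f(11,7)=44 f(11,9)=10 f(11,11)=1
t=12: f(12,0)=132 f(12,2)=297 f(12,4)=275 f(12,6)=154 f(12,8)=54 f(12,10)=11 f(12,12)=1
t=13: f(13,1)=429 f(13,3)=572 f(13,5)=429 f(13,7)=208 f(13,9)=65 f(13,11)=12 f(13,13)=1
t=14: f(14,0)=429 f(14,2)=1001 f(14,4)=1001 f(14,6)=637 f(14,8)=273 f(14,10)=77 f(14,12)=13 f(14,14)=1
t=15: f(15,1)=1430 f(15,3)=2002 f(15,5)=1638 f(15,7)=910 f(15,9)=350 f(15,11)=90 f(15,13)=14 f(15,15)=1
t=16: f(16,0)=1430 f(16,2)=3432 f(16,4)=3640 f(16,6)=2548 f(16,8)=1260 f(16,10)=440 f(16,12)=104 f(16,14)=15 f(16,16)=1
t=17: f(17,1)=4862 f(17,3)=7072 f(17,5)=6188 f(17,7)=3808 f(17,9)=1700 f(17,11)=544 f(17,13)=119 f(17,15)=16 f(17,17)=1
t=18: f(18,0)=4862 f(18,2)=11934 f(18,4)=13260 f(18,6)=9996 f(18,8)=5508 f(18,10)=2244 f(18,12)=663 f(18,14)=135 f(18,16)=17 f(18,18)=1
t=19: f(19,1)=16796 f(19,3)=25194 f(19,5)=23256 f(19,7)=15504 f(19,9)=7752 f(19,11)=2907 f(19,13)=798 f(19,15)=152 f(19,17)=18 f(19,19)=1
t=20: f(20,0)=16796 f(20,2)=41990 f(20,4)=48450 f(20,6)=38760 f(20,8)=23256 f(20,10)=10659 f(20,12)=3705 f(20,14)=950 f(20,16)=170 f(20,18)=19 f(20,20)=1
t=21: f(21,1)=58786 f(21,3)=90440 f(21,5)=87210 f(21,7)=62016 f(21,9)=33915 f(21,11)=14364 f(21,13)=4655 f(21,15)=1120 f(21,17)=189 f(21,19)=20 f(21,21)=1
t=22: f(22,0)=58786 f(22,2)=149226 f(22,4)=177650 f(22,6)=149226 f(22,8)=95931 f(22,10)=48279 f(22,12)=19019 f(22,14)=5775 f(22,16)=1309 f(22,18)=209 f(22,20)=21 f(22,22)=1
t=23: f(23,1)=208012 f(23,3)=326876 f(23,5)=326876 f(23,7)=245157 f(23,9)=144210 f(23,11)=67298 f(23,13)=24794 f(23,15)=7084 f(23,17)=1518 f(23,19)=230 f(23,21)=22 f(23,23)=1
Σ_s f(23,s) = 1352078
P = 1352078/8388608 = 676039/4194304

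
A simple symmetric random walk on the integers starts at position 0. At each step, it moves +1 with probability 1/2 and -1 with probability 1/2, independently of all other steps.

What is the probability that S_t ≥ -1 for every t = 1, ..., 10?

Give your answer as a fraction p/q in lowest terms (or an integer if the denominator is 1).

Answer: 231/512

Derivation:
Let f(t,s) = #length-t paths at position s with S_1..S_t all ≥ -1.
f(t,s) = f(t-1,s-1) + f(t-1,s+1) for s ≥ -1; f(t,s) = 0 for s < -1.
t=0: f(0,0)=1
t=1: f(1,-1)=1 f(1,1)=1
t=2: f(2,0)=2 f(2,2)=1
t=3: f(3,-1)=2 f(3,1)=3 f(3,3)=1
t=4: f(4,0)=5 f(4,2)=4 f(4,4)=1
t=5: f(5,-1)=5 f(5,1)=9 f(5,3)=5 f(5,5)=1
t=6: f(6,0)=14 f(6,2)=14 f(6,4)=6 f(6,6)=1
t=7: f(7,-1)=14 f(7,1)=28 f(7,3)=20 f(7,5)=7 f(7,7)=1
t=8: f(8,0)=42 f(8,2)=48 f(8,4)=27 f(8,6)=8 f(8,8)=1
t=9: f(9,-1)=42 f(9,1)=90 f(9,3)=75 f(9,5)=35 f(9,7)=9 f(9,9)=1
t=10: f(10,0)=132 f(10,2)=165 f(10,4)=110 f(10,6)=44 f(10,8)=10 f(10,10)=1
Σ_s f(10,s) = 462
P = 462/1024 = 231/512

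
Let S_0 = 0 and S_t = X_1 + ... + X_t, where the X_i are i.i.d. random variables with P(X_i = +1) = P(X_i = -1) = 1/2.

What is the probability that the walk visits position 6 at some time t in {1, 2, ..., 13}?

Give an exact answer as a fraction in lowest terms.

Count via complement. Let g(t,s) = #length-t paths at position s with S_1..S_t all ≠ 6.
g(t,s) = g(t-1,s-1) + g(t-1,s+1) for s ≠ 6; g(t,6) = 0.
t=0: g(0,0)=1
t=1: g(1,-1)=1 g(1,1)=1
t=2: g(2,-2)=1 g(2,0)=2 g(2,2)=1
t=3: g(3,-3)=1 g(3,-1)=3 g(3,1)=3 g(3,3)=1
t=4: g(4,-4)=1 g(4,-2)=4 g(4,0)=6 g(4,2)=4 g(4,4)=1
t=5: g(5,-5)=1 g(5,-3)=5 g(5,-1)=10 g(5,1)=10 g(5,3)=5 g(5,5)=1
t=6: g(6,-6)=1 g(6,-4)=6 g(6,-2)=15 g(6,0)=20 g(6,2)=15 g(6,4)=6
t=7: g(7,-7)=1 g(7,-5)=7 g(7,-3)=21 g(7,-1)=35 g(7,1)=35 g(7,3)=21 g(7,5)=6
t=8: g(8,-8)=1 g(8,-6)=8 g(8,-4)=28 g(8,-2)=56 g(8,0)=70 g(8,2)=56 g(8,4)=27
t=9: g(9,-9)=1 g(9,-7)=9 g(9,-5)=36 g(9,-3)=84 g(9,-1)=126 g(9,1)=126 g(9,3)=83 g(9,5)=27
t=10: g(10,-10)=1 g(10,-8)=10 g(10,-6)=45 g(10,-4)=120 g(10,-2)=210 g(10,0)=252 g(10,2)=209 g(10,4)=110
t=11: g(11,-11)=1 g(11,-9)=11 g(11,-7)=55 g(11,-5)=165 g(11,-3)=330 g(11,-1)=462 g(11,1)=461 g(11,3)=319 g(11,5)=110
t=12: g(12,-12)=1 g(12,-10)=12 g(12,-8)=66 g(12,-6)=220 g(12,-4)=495 g(12,-2)=792 g(12,0)=923 g(12,2)=780 g(12,4)=429
t=13: g(13,-13)=1 g(13,-11)=13 g(13,-9)=78 g(13,-7)=286 g(13,-5)=715 g(13,-3)=1287 g(13,-1)=1715 g(13,1)=1703 g(13,3)=1209 g(13,5)=429
Paths never hitting 6: Σ_s g(13,s) = 7436
Paths hitting 6: 2^13 - 7436 = 756
P = 756/8192 = 189/2048

Answer: 189/2048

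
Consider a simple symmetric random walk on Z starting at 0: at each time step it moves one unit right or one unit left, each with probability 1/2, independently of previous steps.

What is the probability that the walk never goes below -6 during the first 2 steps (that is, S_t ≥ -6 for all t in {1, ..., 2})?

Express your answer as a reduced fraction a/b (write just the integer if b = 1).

Let f(t,s) = #length-t paths at position s with S_1..S_t all ≥ -6.
f(t,s) = f(t-1,s-1) + f(t-1,s+1) for s ≥ -6; f(t,s) = 0 for s < -6.
t=0: f(0,0)=1
t=1: f(1,-1)=1 f(1,1)=1
t=2: f(2,-2)=1 f(2,0)=2 f(2,2)=1
Σ_s f(2,s) = 4
P = 4/4 = 1

Answer: 1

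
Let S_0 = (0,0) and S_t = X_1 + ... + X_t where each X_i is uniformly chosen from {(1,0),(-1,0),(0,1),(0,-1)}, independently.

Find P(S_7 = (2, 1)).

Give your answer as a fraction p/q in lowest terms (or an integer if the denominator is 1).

Answer: 735/16384

Derivation:
Let h be the number of horizontal steps (so 7-h are vertical). To end at (2,1) need (h+2)/2 right-steps and ((7-h)+1)/2 up-steps.
Sum over h with 2 ≤ h ≤ 6, h ≡ 0 (mod 2), 7-h ≡ 1 (mod 2):
h=2: C(7,2)·C(2,2)·C(5,3) = 21·1·10 = 210
h=4: C(7,4)·C(4,3)·C(3,2) = 35·4·3 = 420
h=6: C(7,6)·C(6,4)·C(1,1) = 7·15·1 = 105
Total favorable: 735
Total paths: 4^7 = 16384
P = 735/16384 = 735/16384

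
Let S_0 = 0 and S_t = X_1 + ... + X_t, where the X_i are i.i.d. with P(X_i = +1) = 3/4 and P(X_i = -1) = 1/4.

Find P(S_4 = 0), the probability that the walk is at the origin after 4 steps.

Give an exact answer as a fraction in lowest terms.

Answer: 27/128

Derivation:
To be at 0 after 4 steps: need exactly 2 steps of +1 and 2 of -1.
Number of such sequences: C(4,2) = 6
Each has probability (3/4)^2 · (1/4)^2 = 9/256
P = 6 · 9/256 = 27/128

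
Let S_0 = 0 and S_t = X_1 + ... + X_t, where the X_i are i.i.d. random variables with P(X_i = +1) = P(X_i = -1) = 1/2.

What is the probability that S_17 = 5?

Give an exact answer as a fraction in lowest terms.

Answer: 1547/16384

Derivation:
To reach position 5 after 17 steps: need 11 steps of +1 and 6 of -1.
Favorable paths: C(17,11) = 12376
Total paths: 2^17 = 131072
P = 12376/131072 = 1547/16384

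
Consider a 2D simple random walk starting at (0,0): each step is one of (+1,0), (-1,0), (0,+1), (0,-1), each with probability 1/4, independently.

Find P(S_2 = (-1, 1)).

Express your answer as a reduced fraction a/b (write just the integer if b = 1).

Answer: 1/8

Derivation:
Let h be the number of horizontal steps (so 2-h are vertical). To end at (-1,1) need (h-1)/2 right-steps and ((2-h)+1)/2 up-steps.
Sum over h with 1 ≤ h ≤ 1, h ≡ 1 (mod 2), 2-h ≡ 1 (mod 2):
h=1: C(2,1)·C(1,0)·C(1,1) = 2·1·1 = 2
Total favorable: 2
Total paths: 4^2 = 16
P = 2/16 = 1/8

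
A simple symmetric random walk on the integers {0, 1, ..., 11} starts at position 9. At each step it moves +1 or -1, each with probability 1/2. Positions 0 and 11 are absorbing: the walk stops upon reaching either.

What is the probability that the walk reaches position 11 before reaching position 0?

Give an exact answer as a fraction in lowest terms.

Symmetric walk (p = 1/2): the harmonic-function argument gives P(hit 11 before 0 | start at 9) = a/N.
P = 9/11 = 9/11

Answer: 9/11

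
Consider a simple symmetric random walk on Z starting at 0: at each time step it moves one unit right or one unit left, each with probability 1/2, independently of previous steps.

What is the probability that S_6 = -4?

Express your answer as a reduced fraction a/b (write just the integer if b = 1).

To reach position -4 after 6 steps: need 1 step of +1 and 5 of -1.
Favorable paths: C(6,1) = 6
Total paths: 2^6 = 64
P = 6/64 = 3/32

Answer: 3/32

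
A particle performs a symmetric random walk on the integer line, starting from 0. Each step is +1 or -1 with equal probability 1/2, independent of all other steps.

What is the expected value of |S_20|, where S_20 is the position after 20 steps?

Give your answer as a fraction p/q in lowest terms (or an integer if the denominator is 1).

Answer: 230945/65536

Derivation:
S_20 takes values m ≡ 0 (mod 2) with |m| ≤ 20; P(S_20=m) = C(20,(20+m)/2)/2^20.
Total paths: 2^20 = 1048576
Distribution: P(S=-20)=1/1048576, P(S=-18)=20/1048576, P(S=-16)=190/1048576, P(S=-14)=1140/1048576, P(S=-12)=4845/1048576, P(S=-10)=15504/1048576, P(S=-8)=38760/1048576, P(S=-6)=77520/1048576, P(S=-4)=125970/1048576, P(S=-2)=167960/1048576, P(S=0)=184756/1048576, P(S=2)=167960/1048576, P(S=4)=125970/1048576, P(S=6)=77520/1048576, P(S=8)=38760/1048576, P(S=10)=15504/1048576, P(S=12)=4845/1048576, P(S=14)=1140/1048576, P(S=16)=190/1048576, P(S=18)=20/1048576, P(S=20)=1/1048576
E[|S_20|] = Σ_m |m|·P(S_20=m) = 3695120/1048576 = 230945/65536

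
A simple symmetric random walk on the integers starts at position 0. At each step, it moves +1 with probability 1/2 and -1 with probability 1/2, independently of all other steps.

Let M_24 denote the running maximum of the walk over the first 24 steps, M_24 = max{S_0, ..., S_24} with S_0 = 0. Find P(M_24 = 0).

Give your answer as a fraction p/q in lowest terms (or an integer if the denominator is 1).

Let M_24 = max(S_0,...,S_24). Use the reflection principle: for j ≥ 1, #{paths with M_24 ≥ j} = #{S_24 ≥ j} + #{S_24 ≥ j+1}.
P(M_24 ≥ 0) = 1 since S_0 = 0, so #{M_24 ≥ 0} = 16777216.
#{M_24 ≥ 1} = #{S_24 ≥ 1} + #{S_24 ≥ 2} = 7036530 + 7036530 = 14073060.
#{M_24 = 0} = 16777216 - 14073060 = 2704156.
P(M_24 = 0) = 2704156/16777216 = 676039/4194304

Answer: 676039/4194304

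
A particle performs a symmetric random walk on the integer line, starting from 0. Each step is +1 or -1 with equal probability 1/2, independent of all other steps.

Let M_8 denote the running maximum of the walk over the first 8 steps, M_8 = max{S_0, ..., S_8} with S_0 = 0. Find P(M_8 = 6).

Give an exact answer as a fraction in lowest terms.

Answer: 1/32

Derivation:
Let M_8 = max(S_0,...,S_8). Use the reflection principle: for j ≥ 1, #{paths with M_8 ≥ j} = #{S_8 ≥ j} + #{S_8 ≥ j+1}.
By reflection, #{M_8 ≥ 6} = #{S_8 ≥ 6} + #{S_8 ≥ 7} = 9 + 1 = 10.
#{M_8 ≥ 7} = #{S_8 ≥ 7} + #{S_8 ≥ 8} = 1 + 1 = 2.
#{M_8 = 6} = 10 - 2 = 8.
P(M_8 = 6) = 8/256 = 1/32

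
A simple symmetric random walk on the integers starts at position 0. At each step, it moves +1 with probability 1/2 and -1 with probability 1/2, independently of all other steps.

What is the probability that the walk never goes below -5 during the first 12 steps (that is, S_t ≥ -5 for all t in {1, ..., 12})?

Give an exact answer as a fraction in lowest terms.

Answer: 1859/2048

Derivation:
Let f(t,s) = #length-t paths at position s with S_1..S_t all ≥ -5.
f(t,s) = f(t-1,s-1) + f(t-1,s+1) for s ≥ -5; f(t,s) = 0 for s < -5.
t=0: f(0,0)=1
t=1: f(1,-1)=1 f(1,1)=1
t=2: f(2,-2)=1 f(2,0)=2 f(2,2)=1
t=3: f(3,-3)=1 f(3,-1)=3 f(3,1)=3 f(3,3)=1
t=4: f(4,-4)=1 f(4,-2)=4 f(4,0)=6 f(4,2)=4 f(4,4)=1
t=5: f(5,-5)=1 f(5,-3)=5 f(5,-1)=10 f(5,1)=10 f(5,3)=5 f(5,5)=1
t=6: f(6,-4)=6 f(6,-2)=15 f(6,0)=20 f(6,2)=15 f(6,4)=6 f(6,6)=1
t=7: f(7,-5)=6 f(7,-3)=21 f(7,-1)=35 f(7,1)=35 f(7,3)=21 f(7,5)=7 f(7,7)=1
t=8: f(8,-4)=27 f(8,-2)=56 f(8,0)=70 f(8,2)=56 f(8,4)=28 f(8,6)=8 f(8,8)=1
t=9: f(9,-5)=27 f(9,-3)=83 f(9,-1)=126 f(9,1)=126 f(9,3)=84 f(9,5)=36 f(9,7)=9 f(9,9)=1
t=10: f(10,-4)=110 f(10,-2)=209 f(10,0)=252 f(10,2)=210 f(10,4)=120 f(10,6)=45 f(10,8)=10 f(10,10)=1
t=11: f(11,-5)=110 f(11,-3)=319 f(11,-1)=461 f(11,1)=462 f(11,3)=330 f(11,5)=165 f(11,7)=55 f(11,9)=11 f(11,11)=1
t=12: f(12,-4)=429 f(12,-2)=780 f(12,0)=923 f(12,2)=792 f(12,4)=495 f(12,6)=220 f(12,8)=66 f(12,10)=12 f(12,12)=1
Σ_s f(12,s) = 3718
P = 3718/4096 = 1859/2048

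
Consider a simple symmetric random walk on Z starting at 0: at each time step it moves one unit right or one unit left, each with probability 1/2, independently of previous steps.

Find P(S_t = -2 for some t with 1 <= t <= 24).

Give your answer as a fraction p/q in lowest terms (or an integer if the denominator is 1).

Count via complement. Let g(t,s) = #length-t paths at position s with S_1..S_t all ≠ -2.
g(t,s) = g(t-1,s-1) + g(t-1,s+1) for s ≠ -2; g(t,-2) = 0.
t=0: g(0,0)=1
t=1: g(1,-1)=1 g(1,1)=1
t=2: g(2,0)=2 g(2,2)=1
t=3: g(3,-1)=2 g(3,1)=3 g(3,3)=1
t=4: g(4,0)=5 g(4,2)=4 g(4,4)=1
t=5: g(5,-1)=5 g(5,1)=9 g(5,3)=5 g(5,5)=1
t=6: g(6,0)=14 g(6,2)=14 g(6,4)=6 g(6,6)=1
t=7: g(7,-1)=14 g(7,1)=28 g(7,3)=20 g(7,5)=7 g(7,7)=1
t=8: g(8,0)=42 g(8,2)=48 g(8,4)=27 g(8,6)=8 g(8,8)=1
t=9: g(9,-1)=42 g(9,1)=90 g(9,3)=75 g(9,5)=35 g(9,7)=9 g(9,9)=1
t=10: g(10,0)=132 g(10,2)=165 g(10,4)=110 g(10,6)=44 g(10,8)=10 g(10,10)=1
t=11: g(11,-1)=132 g(11,1)=297 g(11,3)=275 g(11,5)=154 g(11,7)=54 g(11,9)=11 g(11,11)=1
t=12: g(12,0)=429 g(12,2)=572 g(12,4)=429 g(12,6)=208 g(12,8)=65 g(12,10)=12 g(12,12)=1
t=13: g(13,-1)=429 g(13,1)=1001 g(13,3)=1001 g(13,5)=637 g(13,7)=273 g(13,9)=77 g(13,11)=13 g(13,13)=1
t=14: g(14,0)=1430 g(14,2)=2002 g(14,4)=1638 g(14,6)=910 g(14,8)=350 g(14,10)=90 g(14,12)=14 g(14,14)=1
t=15: g(15,-1)=1430 g(15,1)=3432 g(15,3)=3640 g(15,5)=2548 g(15,7)=1260 g(15,9)=440 g(15,11)=104 g(15,13)=15 g(15,15)=1
t=16: g(16,0)=4862 g(16,2)=7072 g(16,4)=6188 g(16,6)=3808 g(16,8)=1700 g(16,10)=544 g(16,12)=119 g(16,14)=16 g(16,16)=1
t=17: g(17,-1)=4862 g(17,1)=11934 g(17,3)=13260 g(17,5)=9996 g(17,7)=5508 g(17,9)=2244 g(17,11)=663 g(17,13)=135 g(17,15)=17 g(17,17)=1
t=18: g(18,0)=16796 g(18,2)=25194 g(18,4)=23256 g(18,6)=15504 g(18,8)=7752 g(18,10)=2907 g(18,12)=798 g(18,14)=152 g(18,16)=18 g(18,18)=1
t=19: g(19,-1)=16796 g(19,1)=41990 g(19,3)=48450 g(19,5)=38760 g(19,7)=23256 g(19,9)=10659 g(19,11)=3705 g(19,13)=950 g(19,15)=170 g(19,17)=19 g(19,19)=1
t=20: g(20,0)=58786 g(20,2)=90440 g(20,4)=87210 g(20,6)=62016 g(20,8)=33915 g(20,10)=14364 g(20,12)=4655 g(20,14)=1120 g(20,16)=189 g(20,18)=20 g(20,20)=1
t=21: g(21,-1)=58786 g(21,1)=149226 g(21,3)=177650 g(21,5)=149226 g(21,7)=95931 g(21,9)=48279 g(21,11)=19019 g(21,13)=5775 g(21,15)=1309 g(21,17)=209 g(21,19)=21 g(21,21)=1
t=22: g(22,0)=208012 g(22,2)=326876 g(22,4)=326876 g(22,6)=245157 g(22,8)=144210 g(22,10)=67298 g(22,12)=24794 g(22,14)=7084 g(22,16)=1518 g(22,18)=230 g(22,20)=22 g(22,22)=1
t=23: g(23,-1)=208012 g(23,1)=534888 g(23,3)=653752 g(23,5)=572033 g(23,7)=389367 g(23,9)=211508 g(23,11)=92092 g(23,13)=31878 g(23,15)=8602 g(23,17)=1748 g(23,19)=252 g(23,21)=23 g(23,23)=1
t=24: g(24,0)=742900 g(24,2)=1188640 g(24,4)=1225785 g(24,6)=961400 g(24,8)=600875 g(24,10)=303600 g(24,12)=123970 g(24,14)=40480 g(24,16)=10350 g(24,18)=2000 g(24,20)=275 g(24,22)=24 g(24,24)=1
Paths never hitting -2: Σ_s g(24,s) = 5200300
Paths hitting -2: 2^24 - 5200300 = 11576916
P = 11576916/16777216 = 2894229/4194304

Answer: 2894229/4194304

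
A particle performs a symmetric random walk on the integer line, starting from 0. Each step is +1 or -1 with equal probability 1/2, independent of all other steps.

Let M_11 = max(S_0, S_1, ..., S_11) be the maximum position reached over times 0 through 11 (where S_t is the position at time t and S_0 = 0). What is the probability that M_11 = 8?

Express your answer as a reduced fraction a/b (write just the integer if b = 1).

Let M_11 = max(S_0,...,S_11). Use the reflection principle: for j ≥ 1, #{paths with M_11 ≥ j} = #{S_11 ≥ j} + #{S_11 ≥ j+1}.
By reflection, #{M_11 ≥ 8} = #{S_11 ≥ 8} + #{S_11 ≥ 9} = 12 + 12 = 24.
#{M_11 ≥ 9} = #{S_11 ≥ 9} + #{S_11 ≥ 10} = 12 + 1 = 13.
#{M_11 = 8} = 24 - 13 = 11.
P(M_11 = 8) = 11/2048 = 11/2048

Answer: 11/2048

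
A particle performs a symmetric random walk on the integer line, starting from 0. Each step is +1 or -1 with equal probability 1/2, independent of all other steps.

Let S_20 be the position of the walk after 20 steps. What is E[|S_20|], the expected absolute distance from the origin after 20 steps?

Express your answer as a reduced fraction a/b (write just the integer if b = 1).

Answer: 230945/65536

Derivation:
S_20 takes values m ≡ 0 (mod 2) with |m| ≤ 20; P(S_20=m) = C(20,(20+m)/2)/2^20.
Total paths: 2^20 = 1048576
Distribution: P(S=-20)=1/1048576, P(S=-18)=20/1048576, P(S=-16)=190/1048576, P(S=-14)=1140/1048576, P(S=-12)=4845/1048576, P(S=-10)=15504/1048576, P(S=-8)=38760/1048576, P(S=-6)=77520/1048576, P(S=-4)=125970/1048576, P(S=-2)=167960/1048576, P(S=0)=184756/1048576, P(S=2)=167960/1048576, P(S=4)=125970/1048576, P(S=6)=77520/1048576, P(S=8)=38760/1048576, P(S=10)=15504/1048576, P(S=12)=4845/1048576, P(S=14)=1140/1048576, P(S=16)=190/1048576, P(S=18)=20/1048576, P(S=20)=1/1048576
E[|S_20|] = Σ_m |m|·P(S_20=m) = 3695120/1048576 = 230945/65536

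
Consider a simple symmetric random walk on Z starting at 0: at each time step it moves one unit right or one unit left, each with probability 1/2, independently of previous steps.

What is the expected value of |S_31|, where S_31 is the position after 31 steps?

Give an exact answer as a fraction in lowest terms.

Answer: 300540195/67108864

Derivation:
S_31 takes values m ≡ 1 (mod 2) with |m| ≤ 31; P(S_31=m) = C(31,(31+m)/2)/2^31.
Total paths: 2^31 = 2147483648
Distribution: P(S=-31)=1/2147483648, P(S=-29)=31/2147483648, P(S=-27)=465/2147483648, P(S=-25)=4495/2147483648, P(S=-23)=31465/2147483648, P(S=-21)=169911/2147483648, P(S=-19)=736281/2147483648, P(S=-17)=2629575/2147483648, P(S=-15)=7888725/2147483648, P(S=-13)=20160075/2147483648, P(S=-11)=44352165/2147483648, P(S=-9)=84672315/2147483648, P(S=-7)=141120525/2147483648, P(S=-5)=206253075/2147483648, P(S=-3)=265182525/2147483648, P(S=-1)=300540195/2147483648, P(S=1)=300540195/2147483648, P(S=3)=265182525/2147483648, P(S=5)=206253075/2147483648, P(S=7)=141120525/2147483648, P(S=9)=84672315/2147483648, P(S=11)=44352165/2147483648, P(S=13)=20160075/2147483648, P(S=15)=7888725/2147483648, P(S=17)=2629575/2147483648, P(S=19)=736281/2147483648, P(S=21)=169911/2147483648, P(S=23)=31465/2147483648, P(S=25)=4495/2147483648, P(S=27)=465/2147483648, P(S=29)=31/2147483648, P(S=31)=1/2147483648
E[|S_31|] = Σ_m |m|·P(S_31=m) = 9617286240/2147483648 = 300540195/67108864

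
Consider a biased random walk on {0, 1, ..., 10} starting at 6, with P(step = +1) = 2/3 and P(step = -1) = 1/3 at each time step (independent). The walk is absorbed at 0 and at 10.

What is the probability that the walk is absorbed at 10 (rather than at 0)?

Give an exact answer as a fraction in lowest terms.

Answer: 336/341

Derivation:
Biased walk: p = 2/3, q = 1/3, r = q/p = 1/2
Gambler's ruin: P(hit 10 before 0 | start at 6) = (1 - r^a)/(1 - r^N)
r^6 = 1/64; r^10 = 1/1024
P = (1 - 1/64) / (1 - 1/1024) = 63/64 / 1023/1024 = 336/341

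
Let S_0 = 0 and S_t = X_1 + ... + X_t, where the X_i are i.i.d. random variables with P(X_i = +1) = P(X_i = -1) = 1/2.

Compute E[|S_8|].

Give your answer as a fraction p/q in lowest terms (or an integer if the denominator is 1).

S_8 takes values m ≡ 0 (mod 2) with |m| ≤ 8; P(S_8=m) = C(8,(8+m)/2)/2^8.
Total paths: 2^8 = 256
Distribution: P(S=-8)=1/256, P(S=-6)=8/256, P(S=-4)=28/256, P(S=-2)=56/256, P(S=0)=70/256, P(S=2)=56/256, P(S=4)=28/256, P(S=6)=8/256, P(S=8)=1/256
E[|S_8|] = Σ_m |m|·P(S_8=m) = 560/256 = 35/16

Answer: 35/16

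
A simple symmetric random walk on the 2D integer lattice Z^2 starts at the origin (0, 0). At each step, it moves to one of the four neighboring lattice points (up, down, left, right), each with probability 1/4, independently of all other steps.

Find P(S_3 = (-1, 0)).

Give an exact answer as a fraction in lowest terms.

Let h be the number of horizontal steps (so 3-h are vertical). To end at (-1,0) need (h-1)/2 right-steps and ((3-h)+0)/2 up-steps.
Sum over h with 1 ≤ h ≤ 3, h ≡ 1 (mod 2), 3-h ≡ 0 (mod 2):
h=1: C(3,1)·C(1,0)·C(2,1) = 3·1·2 = 6
h=3: C(3,3)·C(3,1)·C(0,0) = 1·3·1 = 3
Total favorable: 9
Total paths: 4^3 = 64
P = 9/64 = 9/64

Answer: 9/64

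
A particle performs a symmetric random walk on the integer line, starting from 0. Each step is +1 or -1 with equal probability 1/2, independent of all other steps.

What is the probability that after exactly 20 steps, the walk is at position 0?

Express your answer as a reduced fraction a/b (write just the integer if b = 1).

To return to 0 after 20 steps: need exactly 10 steps of +1 and 10 of -1.
Favorable paths: C(20,10) = 184756
Total paths: 2^20 = 1048576
P = 184756/1048576 = 46189/262144

Answer: 46189/262144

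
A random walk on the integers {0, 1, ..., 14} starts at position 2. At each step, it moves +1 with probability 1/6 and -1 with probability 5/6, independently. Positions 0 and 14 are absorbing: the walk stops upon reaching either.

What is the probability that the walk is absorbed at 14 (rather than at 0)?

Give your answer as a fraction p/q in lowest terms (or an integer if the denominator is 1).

Biased walk: p = 1/6, q = 5/6, r = q/p = 5
Gambler's ruin: P(hit 14 before 0 | start at 2) = (1 - r^a)/(1 - r^N)
r^2 = 25; r^14 = 6103515625
P = (1 - 25) / (1 - 6103515625) = -24 / -6103515624 = 1/254313151

Answer: 1/254313151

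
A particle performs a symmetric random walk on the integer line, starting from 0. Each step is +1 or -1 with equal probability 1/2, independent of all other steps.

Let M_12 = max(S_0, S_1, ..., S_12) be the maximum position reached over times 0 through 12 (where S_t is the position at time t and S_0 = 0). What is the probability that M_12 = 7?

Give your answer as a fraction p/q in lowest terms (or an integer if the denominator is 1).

Let M_12 = max(S_0,...,S_12). Use the reflection principle: for j ≥ 1, #{paths with M_12 ≥ j} = #{S_12 ≥ j} + #{S_12 ≥ j+1}.
By reflection, #{M_12 ≥ 7} = #{S_12 ≥ 7} + #{S_12 ≥ 8} = 79 + 79 = 158.
#{M_12 ≥ 8} = #{S_12 ≥ 8} + #{S_12 ≥ 9} = 79 + 13 = 92.
#{M_12 = 7} = 158 - 92 = 66.
P(M_12 = 7) = 66/4096 = 33/2048

Answer: 33/2048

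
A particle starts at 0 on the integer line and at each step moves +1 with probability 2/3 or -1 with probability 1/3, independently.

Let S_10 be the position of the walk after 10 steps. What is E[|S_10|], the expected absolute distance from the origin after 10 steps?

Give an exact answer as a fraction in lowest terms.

Answer: 220450/59049

Derivation:
S_10 takes values m ≡ 0 (mod 2) with |m| ≤ 10; P(S_10=m) = C(10,(10+m)/2) · (2/3)^((10+m)/2) · (1/3)^((10-m)/2).
Distribution: P(S=-10)=1/59049, P(S=-8)=20/59049, P(S=-6)=20/6561, P(S=-4)=320/19683, P(S=-2)=1120/19683, P(S=0)=896/6561, P(S=2)=4480/19683, P(S=4)=5120/19683, P(S=6)=1280/6561, P(S=8)=5120/59049, P(S=10)=1024/59049
E[|S_10|] = Σ_m |m|·P(S_10=m) = 220450/59049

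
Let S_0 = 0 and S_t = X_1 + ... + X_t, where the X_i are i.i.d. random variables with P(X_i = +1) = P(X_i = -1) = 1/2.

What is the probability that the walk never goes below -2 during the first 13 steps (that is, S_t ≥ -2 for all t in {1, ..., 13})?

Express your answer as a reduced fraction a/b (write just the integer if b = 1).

Answer: 4719/8192

Derivation:
Let f(t,s) = #length-t paths at position s with S_1..S_t all ≥ -2.
f(t,s) = f(t-1,s-1) + f(t-1,s+1) for s ≥ -2; f(t,s) = 0 for s < -2.
t=0: f(0,0)=1
t=1: f(1,-1)=1 f(1,1)=1
t=2: f(2,-2)=1 f(2,0)=2 f(2,2)=1
t=3: f(3,-1)=3 f(3,1)=3 f(3,3)=1
t=4: f(4,-2)=3 f(4,0)=6 f(4,2)=4 f(4,4)=1
t=5: f(5,-1)=9 f(5,1)=10 f(5,3)=5 f(5,5)=1
t=6: f(6,-2)=9 f(6,0)=19 f(6,2)=15 f(6,4)=6 f(6,6)=1
t=7: f(7,-1)=28 f(7,1)=34 f(7,3)=21 f(7,5)=7 f(7,7)=1
t=8: f(8,-2)=28 f(8,0)=62 f(8,2)=55 f(8,4)=28 f(8,6)=8 f(8,8)=1
t=9: f(9,-1)=90 f(9,1)=117 f(9,3)=83 f(9,5)=36 f(9,7)=9 f(9,9)=1
t=10: f(10,-2)=90 f(10,0)=207 f(10,2)=200 f(10,4)=119 f(10,6)=45 f(10,8)=10 f(10,10)=1
t=11: f(11,-1)=297 f(11,1)=407 f(11,3)=319 f(11,5)=164 f(11,7)=55 f(11,9)=11 f(11,11)=1
t=12: f(12,-2)=297 f(12,0)=704 f(12,2)=726 f(12,4)=483 f(12,6)=219 f(12,8)=66 f(12,10)=12 f(12,12)=1
t=13: f(13,-1)=1001 f(13,1)=1430 f(13,3)=1209 f(13,5)=702 f(13,7)=285 f(13,9)=78 f(13,11)=13 f(13,13)=1
Σ_s f(13,s) = 4719
P = 4719/8192 = 4719/8192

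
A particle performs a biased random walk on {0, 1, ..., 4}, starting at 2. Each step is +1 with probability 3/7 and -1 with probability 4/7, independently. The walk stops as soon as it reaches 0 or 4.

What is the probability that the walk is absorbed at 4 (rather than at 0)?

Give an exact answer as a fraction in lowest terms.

Biased walk: p = 3/7, q = 4/7, r = q/p = 4/3
Gambler's ruin: P(hit 4 before 0 | start at 2) = (1 - r^a)/(1 - r^N)
r^2 = 16/9; r^4 = 256/81
P = (1 - 16/9) / (1 - 256/81) = -7/9 / -175/81 = 9/25

Answer: 9/25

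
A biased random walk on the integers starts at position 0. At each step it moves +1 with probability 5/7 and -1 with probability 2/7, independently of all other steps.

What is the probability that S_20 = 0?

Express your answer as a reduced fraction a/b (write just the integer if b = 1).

Answer: 1847560000000000/79792266297612001

Derivation:
To be at 0 after 20 steps: need exactly 10 steps of +1 and 10 of -1.
Number of such sequences: C(20,10) = 184756
Each has probability (5/7)^10 · (2/7)^10 = 10000000000/79792266297612001
P = 184756 · 10000000000/79792266297612001 = 1847560000000000/79792266297612001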